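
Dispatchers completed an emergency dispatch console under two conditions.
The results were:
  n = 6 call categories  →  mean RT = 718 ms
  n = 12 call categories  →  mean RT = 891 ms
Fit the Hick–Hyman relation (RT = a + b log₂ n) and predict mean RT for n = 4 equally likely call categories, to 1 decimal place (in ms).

616.8 ms

RT is linear in log₂ n, so two points fix the line:
  b = (891 − 718) / (log₂ 12 − log₂ 6) = 173 / (3.5850 − 2.5850) = 173.000 ms/bit
  a = 718 − 173.000 × 2.5850 = 270.801 ms
Then RT(4) = 270.801 + 173.000 × log₂ 4 = 270.801 + 173.000 × 2 ≈ 616.801 ms.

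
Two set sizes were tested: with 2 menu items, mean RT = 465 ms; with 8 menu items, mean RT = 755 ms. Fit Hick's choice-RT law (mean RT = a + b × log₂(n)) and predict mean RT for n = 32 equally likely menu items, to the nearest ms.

Fit slope and intercept:
  b = (755 − 465) / (log₂ 8 − log₂ 2) = 290 / (3 − 1) = 145 ms/bit
  a = 465 − 145 × 1 = 320 ms
Then RT(32) = 320 + 145 × log₂ 32 = 320 + 145 × 5 ≈ 1045.000 ms.

1045 ms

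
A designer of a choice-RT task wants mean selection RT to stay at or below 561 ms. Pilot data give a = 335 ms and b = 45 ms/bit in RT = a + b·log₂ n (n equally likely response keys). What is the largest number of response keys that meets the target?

Information budget: (561 − 335)/45 = 5.0222 bits, so n ≤ 2^5.0222 = 32.497 → at most 32.

32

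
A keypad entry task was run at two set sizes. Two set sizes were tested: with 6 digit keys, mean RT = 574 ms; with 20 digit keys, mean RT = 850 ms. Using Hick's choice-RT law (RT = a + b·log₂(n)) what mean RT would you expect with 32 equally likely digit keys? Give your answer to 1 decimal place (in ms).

957.7 ms

Solve the two-equation system in a and b:
  b = (850 − 574) / (log₂ 20 − log₂ 6) = 276 / (4.3219 − 2.5850) = 158.898 ms/bit
  a = 574 − 158.898 × 2.5850 = 163.255 ms
Then RT(32) = 163.255 + 158.898 × log₂ 32 = 163.255 + 158.898 × 5 ≈ 957.744 ms.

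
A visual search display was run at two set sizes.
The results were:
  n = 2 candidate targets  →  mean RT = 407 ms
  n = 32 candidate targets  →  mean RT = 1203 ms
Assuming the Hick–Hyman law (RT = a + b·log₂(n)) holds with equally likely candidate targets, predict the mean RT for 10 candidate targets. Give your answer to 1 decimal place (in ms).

RT is linear in log₂ n, so two points fix the line:
  b = (1203 − 407) / (log₂ 32 − log₂ 2) = 796 / (5 − 1) = 199.000 ms/bit
  a = 407 − 199.000 × 1 = 208.000 ms
Then RT(10) = 208.000 + 199.000 × log₂ 10 = 208.000 + 199.000 × 3.3219 ≈ 869.064 ms.

869.1 ms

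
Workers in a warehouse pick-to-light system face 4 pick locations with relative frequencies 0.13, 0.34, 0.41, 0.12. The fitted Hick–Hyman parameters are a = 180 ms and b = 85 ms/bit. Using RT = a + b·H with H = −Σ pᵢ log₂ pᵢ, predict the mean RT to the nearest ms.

H = 0.13·log₂(1/0.13) + 0.34·log₂(1/0.34) + 0.41·log₂(1/0.41) + 0.12·log₂(1/0.12) = 1.8063 bits.
RT = 180 + 85 × 1.8063 = 333.53 ms.

334 ms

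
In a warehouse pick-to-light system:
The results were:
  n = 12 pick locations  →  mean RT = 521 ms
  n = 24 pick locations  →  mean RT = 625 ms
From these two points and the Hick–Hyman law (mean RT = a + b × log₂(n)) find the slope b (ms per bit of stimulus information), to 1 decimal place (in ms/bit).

104.0 ms/bit

Slope: b = (625 − 521) / (log₂ 24 − log₂ 12) = 104/1.0000 = 104.000 ms/bit.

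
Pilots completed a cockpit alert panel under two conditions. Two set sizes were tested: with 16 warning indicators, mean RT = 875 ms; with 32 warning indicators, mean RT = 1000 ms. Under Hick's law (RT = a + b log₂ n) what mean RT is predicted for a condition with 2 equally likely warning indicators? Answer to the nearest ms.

Fit slope and intercept:
  b = (1000 − 875) / (log₂ 32 − log₂ 16) = 125 / (5 − 4) = 125 ms/bit
  a = 875 − 125 × 4 = 375 ms
Then RT(2) = 375 + 125 × log₂ 2 = 375 + 125 × 1 ≈ 500.000 ms.

500 ms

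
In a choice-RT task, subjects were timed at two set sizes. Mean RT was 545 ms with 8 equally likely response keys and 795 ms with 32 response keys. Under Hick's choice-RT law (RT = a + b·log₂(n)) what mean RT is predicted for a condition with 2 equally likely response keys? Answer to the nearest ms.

295 ms

Fit slope and intercept:
  b = (795 − 545) / (log₂ 32 − log₂ 8) = 250 / (5 − 3) = 125 ms/bit
  a = 545 − 125 × 3 = 170 ms
Then RT(2) = 170 + 125 × log₂ 2 = 170 + 125 × 1 ≈ 295.000 ms.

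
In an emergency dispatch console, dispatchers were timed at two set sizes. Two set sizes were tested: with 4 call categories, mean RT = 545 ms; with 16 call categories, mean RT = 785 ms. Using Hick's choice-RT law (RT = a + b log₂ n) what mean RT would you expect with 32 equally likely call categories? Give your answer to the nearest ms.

RT is linear in log₂ n, so two points fix the line:
  b = (785 − 545) / (log₂ 16 − log₂ 4) = 240 / (4 − 2) = 120 ms/bit
  a = 545 − 120 × 2 = 305 ms
Then RT(32) = 305 + 120 × log₂ 32 = 305 + 120 × 5 ≈ 905.000 ms.

905 ms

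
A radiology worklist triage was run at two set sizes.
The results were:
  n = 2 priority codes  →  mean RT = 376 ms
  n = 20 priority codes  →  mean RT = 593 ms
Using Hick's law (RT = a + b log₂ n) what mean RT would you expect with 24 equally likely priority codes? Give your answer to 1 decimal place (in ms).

610.2 ms

With log₂ n on the abscissa the relation is linear; from the two conditions:
  b = (593 − 376) / (log₂ 20 − log₂ 2) = 217 / (4.3219 − 1) = 65.324 ms/bit
  a = 376 − 65.324 × 1 = 310.676 ms
Then RT(24) = 310.676 + 65.324 × log₂ 24 = 310.676 + 65.324 × 4.5850 ≈ 610.182 ms.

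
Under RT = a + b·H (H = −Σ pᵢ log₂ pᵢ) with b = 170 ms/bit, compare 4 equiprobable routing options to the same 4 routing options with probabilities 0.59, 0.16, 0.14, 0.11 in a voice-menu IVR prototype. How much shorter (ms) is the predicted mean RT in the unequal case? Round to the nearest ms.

65 ms

The RT saving is b·ΔH. Equiprobable H₀ = log₂(4) = 2.0000 bits; with the given probabilities H = 1.6195 bits.
b·(H₀ − H) = 170 × (2.0000 − 1.6195) = 64.68 ms.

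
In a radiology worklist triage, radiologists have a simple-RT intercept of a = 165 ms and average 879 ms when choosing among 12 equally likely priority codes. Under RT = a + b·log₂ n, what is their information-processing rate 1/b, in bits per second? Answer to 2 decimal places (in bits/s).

5.02 bits/s

Choice component = 879 − 165 = 714 ms over log₂(12) = 3.5850 bits.
b = 714 / 3.5850 = 199.165 ms/bit, so 1/b = 5.021 bits/s.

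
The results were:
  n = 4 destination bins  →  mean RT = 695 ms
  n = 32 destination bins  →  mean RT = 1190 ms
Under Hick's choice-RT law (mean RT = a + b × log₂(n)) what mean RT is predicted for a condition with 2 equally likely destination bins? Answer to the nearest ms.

530 ms

Fit slope and intercept:
  b = (1190 − 695) / (log₂ 32 − log₂ 4) = 495 / (5 − 2) = 165 ms/bit
  a = 695 − 165 × 2 = 365 ms
Then RT(2) = 365 + 165 × log₂ 2 = 365 + 165 × 1 ≈ 530.000 ms.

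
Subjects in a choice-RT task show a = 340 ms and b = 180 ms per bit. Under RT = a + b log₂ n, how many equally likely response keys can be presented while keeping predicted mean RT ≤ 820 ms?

Set 340 + 180·log₂ n ≤ 820 → log₂ n ≤ (820 − 340)/180 = 2.6667.
So n ≤ 2^2.6667 = 6.350; the largest integer n is 6.

6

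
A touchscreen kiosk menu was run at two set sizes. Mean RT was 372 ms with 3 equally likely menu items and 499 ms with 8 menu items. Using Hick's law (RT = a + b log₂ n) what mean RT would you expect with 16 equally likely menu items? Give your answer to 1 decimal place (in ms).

Fit slope and intercept:
  b = (499 − 372) / (log₂ 8 − log₂ 3) = 127 / (3 − 1.5850) = 89.750 ms/bit
  a = 372 − 89.750 × 1.5850 = 229.749 ms
Then RT(16) = 229.749 + 89.750 × log₂ 16 = 229.749 + 89.750 × 4 ≈ 588.750 ms.

588.8 ms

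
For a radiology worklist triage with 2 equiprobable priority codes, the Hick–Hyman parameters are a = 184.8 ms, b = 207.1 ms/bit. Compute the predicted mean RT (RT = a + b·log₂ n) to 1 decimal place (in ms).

log₂(2) = 1 bits, so RT = 184.8 + 207.1 × 1 ≈ 391.900 ms.

391.9 ms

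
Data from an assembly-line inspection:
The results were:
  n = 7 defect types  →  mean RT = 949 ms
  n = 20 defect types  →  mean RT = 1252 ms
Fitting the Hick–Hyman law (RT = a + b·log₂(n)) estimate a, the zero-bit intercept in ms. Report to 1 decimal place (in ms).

387.4 ms

The slope on a log₂ axis is (1252 − 949) / (4.3219 − 2.8074) = 200.056 ms/bit.
a = RT₁ − b·log₂ n₁ = 949 − 200.056 × 2.8074 = 387.371 ms.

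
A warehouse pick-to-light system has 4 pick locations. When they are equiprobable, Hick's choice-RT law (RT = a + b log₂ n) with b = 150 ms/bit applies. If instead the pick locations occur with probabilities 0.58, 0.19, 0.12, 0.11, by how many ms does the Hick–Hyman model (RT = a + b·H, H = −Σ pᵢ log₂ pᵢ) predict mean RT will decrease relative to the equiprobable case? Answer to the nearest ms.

56 ms

The RT saving is b·ΔH. Equiprobable H₀ = log₂(4) = 2.0000 bits; with the given probabilities H = 1.6284 bits.
b·(H₀ − H) = 150 × (2.0000 − 1.6284) = 55.74 ms.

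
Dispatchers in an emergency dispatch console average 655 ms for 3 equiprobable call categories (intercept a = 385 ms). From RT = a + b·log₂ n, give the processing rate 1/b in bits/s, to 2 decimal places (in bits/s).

Choice component = 655 − 385 = 270 ms over log₂(3) = 1.5850 bits.
b = 270 / 1.5850 = 170.351 ms/bit, so 1/b = 5.870 bits/s.

5.87 bits/s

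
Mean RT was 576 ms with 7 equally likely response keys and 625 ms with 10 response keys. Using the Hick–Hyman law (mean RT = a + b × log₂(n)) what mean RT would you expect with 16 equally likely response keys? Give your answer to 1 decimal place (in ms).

With log₂ n on the abscissa the relation is linear; from the two conditions:
  b = (625 − 576) / (log₂ 10 − log₂ 7) = 49 / (3.3219 − 2.8074) = 95.225 ms/bit
  a = 576 − 95.225 × 2.8074 = 308.671 ms
Then RT(16) = 308.671 + 95.225 × log₂ 16 = 308.671 + 95.225 × 4 ≈ 689.569 ms.

689.6 ms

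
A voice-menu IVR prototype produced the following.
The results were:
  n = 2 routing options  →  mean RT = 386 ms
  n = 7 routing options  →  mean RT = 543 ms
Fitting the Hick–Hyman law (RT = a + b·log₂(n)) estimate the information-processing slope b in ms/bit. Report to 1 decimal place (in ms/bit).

86.9 ms/bit

Slope: b = (543 − 386) / (log₂ 7 − log₂ 2) = 157/1.8074 = 86.867 ms/bit.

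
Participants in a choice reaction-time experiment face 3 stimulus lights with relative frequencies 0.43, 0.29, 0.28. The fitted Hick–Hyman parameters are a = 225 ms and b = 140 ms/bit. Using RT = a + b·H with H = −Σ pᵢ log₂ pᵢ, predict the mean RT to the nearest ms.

443 ms

H = 0.43·log₂(1/0.43) + 0.29·log₂(1/0.29) + 0.28·log₂(1/0.28) = 1.5557 bits.
RT = 225 + 140 × 1.5557 = 442.80 ms.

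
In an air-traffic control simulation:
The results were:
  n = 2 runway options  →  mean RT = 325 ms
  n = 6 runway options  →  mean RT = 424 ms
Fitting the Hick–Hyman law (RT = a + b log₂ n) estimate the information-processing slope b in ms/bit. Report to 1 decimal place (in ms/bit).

b = (RT₂ − RT₁)/(log₂ n₂ − log₂ n₁) = (424 − 325)/(2.5850 − 1) = 62.462 ms/bit.

62.5 ms/bit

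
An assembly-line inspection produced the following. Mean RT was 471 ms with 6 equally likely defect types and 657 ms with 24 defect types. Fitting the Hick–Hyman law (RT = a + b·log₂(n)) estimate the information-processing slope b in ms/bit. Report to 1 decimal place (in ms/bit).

Slope: b = (657 − 471) / (log₂ 24 − log₂ 6) = 186/2.0000 = 93.000 ms/bit.

93.0 ms/bit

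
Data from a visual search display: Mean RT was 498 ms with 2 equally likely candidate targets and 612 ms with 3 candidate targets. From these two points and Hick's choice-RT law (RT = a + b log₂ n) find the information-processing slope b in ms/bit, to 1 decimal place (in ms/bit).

b = (RT₂ − RT₁)/(log₂ n₂ − log₂ n₁) = (612 − 498)/(1.5850 − 1) = 194.884 ms/bit.

194.9 ms/bit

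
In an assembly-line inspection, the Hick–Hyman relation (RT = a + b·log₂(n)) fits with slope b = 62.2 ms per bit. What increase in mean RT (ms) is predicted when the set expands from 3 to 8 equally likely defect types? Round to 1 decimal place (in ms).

ΔRT = (a + b log₂ n₂) − (a + b log₂ n₁) = b·(log₂ n₂ − log₂ n₁).
log₂(8) − log₂(3) = 3 − 1.5850 = 1.4150.
ΔRT = 62.2 × 1.4150 = 88.015 ms.

88.0 ms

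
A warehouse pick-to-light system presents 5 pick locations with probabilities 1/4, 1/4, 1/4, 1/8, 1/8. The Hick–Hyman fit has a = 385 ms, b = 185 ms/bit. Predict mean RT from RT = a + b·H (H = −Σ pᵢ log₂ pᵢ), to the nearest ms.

801 ms

H = −Σ pᵢ log₂ pᵢ = 0.25·2 + 0.25·2 + 0.25·2 + 0.125·3 + 0.125·3 = 2.250 bits.
RT = 385 + 185 × 2.250 = 801.25 ms.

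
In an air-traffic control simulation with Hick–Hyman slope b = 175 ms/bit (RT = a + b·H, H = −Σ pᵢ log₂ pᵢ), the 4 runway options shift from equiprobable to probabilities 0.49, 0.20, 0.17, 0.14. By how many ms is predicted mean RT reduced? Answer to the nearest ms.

35 ms

Equiprobable entropy H₀ = log₂ 4 = 2.0000 bits.
Skewed entropy H = −Σ pᵢ log₂ pᵢ = 1.8004 bits.
ΔRT = b·(H₀ − H) = 175 × 0.1996 = 34.94 ms.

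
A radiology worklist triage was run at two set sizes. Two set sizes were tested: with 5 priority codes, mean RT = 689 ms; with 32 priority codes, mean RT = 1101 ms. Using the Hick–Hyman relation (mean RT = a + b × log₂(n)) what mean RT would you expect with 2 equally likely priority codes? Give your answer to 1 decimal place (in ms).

485.6 ms

Solve the two-equation system in a and b:
  b = (1101 − 689) / (log₂ 32 − log₂ 5) = 412 / (5 − 2.3219) = 153.842 ms/bit
  a = 689 − 153.842 × 2.3219 = 331.790 ms
Then RT(2) = 331.790 + 153.842 × log₂ 2 = 331.790 + 153.842 × 1 ≈ 485.632 ms.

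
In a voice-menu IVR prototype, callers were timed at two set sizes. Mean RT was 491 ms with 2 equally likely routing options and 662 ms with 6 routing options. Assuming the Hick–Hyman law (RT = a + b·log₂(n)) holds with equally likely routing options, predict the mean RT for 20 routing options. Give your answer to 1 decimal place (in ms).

849.4 ms

With log₂ n on the abscissa the relation is linear; from the two conditions:
  b = (662 − 491) / (log₂ 6 − log₂ 2) = 171 / (2.5850 − 1) = 107.889 ms/bit
  a = 491 − 107.889 × 1 = 383.111 ms
Then RT(20) = 383.111 + 107.889 × log₂ 20 = 383.111 + 107.889 × 4.3219 ≈ 849.399 ms.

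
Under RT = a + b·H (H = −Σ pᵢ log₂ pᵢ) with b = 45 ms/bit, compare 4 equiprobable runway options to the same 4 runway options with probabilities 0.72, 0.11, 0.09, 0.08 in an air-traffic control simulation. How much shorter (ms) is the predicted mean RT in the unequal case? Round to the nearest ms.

32 ms

The RT saving is b·ΔH. Equiprobable H₀ = log₂(4) = 2.0000 bits; with the given probabilities H = 1.2957 bits.
b·(H₀ − H) = 45 × (2.0000 − 1.2957) = 31.69 ms.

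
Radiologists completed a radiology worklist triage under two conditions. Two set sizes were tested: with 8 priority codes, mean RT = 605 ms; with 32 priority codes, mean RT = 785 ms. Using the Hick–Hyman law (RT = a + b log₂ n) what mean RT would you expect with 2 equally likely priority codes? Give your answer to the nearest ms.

With log₂ n on the abscissa the relation is linear; from the two conditions:
  b = (785 − 605) / (log₂ 32 − log₂ 8) = 180 / (5 − 3) = 90 ms/bit
  a = 605 − 90 × 3 = 335 ms
Then RT(2) = 335 + 90 × log₂ 2 = 335 + 90 × 1 ≈ 425.000 ms.

425 ms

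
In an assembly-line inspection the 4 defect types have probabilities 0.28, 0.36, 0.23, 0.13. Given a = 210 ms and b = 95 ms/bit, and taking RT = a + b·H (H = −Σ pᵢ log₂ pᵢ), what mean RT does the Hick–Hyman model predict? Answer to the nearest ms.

H = 0.28·log₂(1/0.28) + 0.36·log₂(1/0.36) + 0.23·log₂(1/0.23) + 0.13·log₂(1/0.13) = 1.9151 bits.
RT = 210 + 95 × 1.9151 = 391.94 ms.

392 ms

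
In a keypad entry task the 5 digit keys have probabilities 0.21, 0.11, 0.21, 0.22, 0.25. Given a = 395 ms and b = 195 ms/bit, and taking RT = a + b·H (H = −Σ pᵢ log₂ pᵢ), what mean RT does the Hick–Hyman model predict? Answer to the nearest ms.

839 ms

Entropy contributions −pᵢ log₂ pᵢ: 0.4728, 0.3503, 0.4728, 0.4806, 0.5000; sum H = 2.2765 bits.
RT = a + bH = 395 + 195·2.2765 = 838.92 ms.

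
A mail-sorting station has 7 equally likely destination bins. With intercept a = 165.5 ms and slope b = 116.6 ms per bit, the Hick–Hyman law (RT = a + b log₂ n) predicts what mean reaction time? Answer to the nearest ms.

493 ms

log₂(7) = 2.8074 bits, so RT = 165.5 + 116.6 × 2.8074 ≈ 492.838 ms.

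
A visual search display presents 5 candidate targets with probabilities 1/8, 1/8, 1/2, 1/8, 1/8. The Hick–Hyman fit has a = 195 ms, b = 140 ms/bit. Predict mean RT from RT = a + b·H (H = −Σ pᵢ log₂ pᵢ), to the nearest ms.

H = −Σ pᵢ log₂ pᵢ = 0.125·3 + 0.125·3 + 0.5·1 + 0.125·3 + 0.125·3 = 2.000 bits.
RT = 195 + 140 × 2.000 = 475.00 ms.

475 ms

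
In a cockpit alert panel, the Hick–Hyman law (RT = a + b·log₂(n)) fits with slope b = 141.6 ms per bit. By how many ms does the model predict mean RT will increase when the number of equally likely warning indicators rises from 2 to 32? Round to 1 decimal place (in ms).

566.4 ms

Only the slope matters, since a is common to both: ΔRT = b·log₂(n₂/n₁).
log₂(32) − log₂(2) = log₂(32/2) = log₂(16) = 4.
ΔRT = 141.6 × 4.0000 = 566.400 ms.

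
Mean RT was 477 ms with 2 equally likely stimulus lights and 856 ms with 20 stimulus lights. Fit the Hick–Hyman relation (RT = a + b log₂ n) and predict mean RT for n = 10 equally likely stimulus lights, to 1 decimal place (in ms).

741.9 ms

RT is linear in log₂ n, so two points fix the line:
  b = (856 − 477) / (log₂ 20 − log₂ 2) = 379 / (4.3219 − 1) = 114.090 ms/bit
  a = 477 − 114.090 × 1 = 362.910 ms
Then RT(10) = 362.910 + 114.090 × log₂ 10 = 362.910 + 114.090 × 3.3219 ≈ 741.910 ms.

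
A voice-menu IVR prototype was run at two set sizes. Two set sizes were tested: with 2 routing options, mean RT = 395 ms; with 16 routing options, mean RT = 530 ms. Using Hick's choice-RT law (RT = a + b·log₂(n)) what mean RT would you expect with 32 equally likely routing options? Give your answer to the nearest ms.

575 ms

With log₂ n on the abscissa the relation is linear; from the two conditions:
  b = (530 − 395) / (log₂ 16 − log₂ 2) = 135 / (4 − 1) = 45 ms/bit
  a = 395 − 45 × 1 = 350 ms
Then RT(32) = 350 + 45 × log₂ 32 = 350 + 45 × 5 ≈ 575.000 ms.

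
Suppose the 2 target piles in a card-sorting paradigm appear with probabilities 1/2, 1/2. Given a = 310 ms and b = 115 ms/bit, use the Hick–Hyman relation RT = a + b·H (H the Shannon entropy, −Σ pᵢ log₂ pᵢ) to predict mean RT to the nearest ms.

425 ms

Each term −pᵢ log₂ pᵢ: 0.5·1 + 0.5·1; summed, H = 1.000 bits.
Mean RT = a + bH = 310 + 115·1.000 = 425.00 ms.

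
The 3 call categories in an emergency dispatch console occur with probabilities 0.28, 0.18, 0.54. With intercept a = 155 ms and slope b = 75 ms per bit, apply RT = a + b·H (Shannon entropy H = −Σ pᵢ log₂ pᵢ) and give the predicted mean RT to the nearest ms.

263 ms

Entropy contributions −pᵢ log₂ pᵢ: 0.5142, 0.4453, 0.4800; sum H = 1.4396 bits.
RT = a + bH = 155 + 75·1.4396 = 262.97 ms.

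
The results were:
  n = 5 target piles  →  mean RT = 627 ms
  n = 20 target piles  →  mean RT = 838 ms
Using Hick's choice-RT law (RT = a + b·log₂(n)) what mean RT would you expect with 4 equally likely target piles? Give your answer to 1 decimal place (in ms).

RT is linear in log₂ n, so two points fix the line:
  b = (838 − 627) / (log₂ 20 − log₂ 5) = 211 / (4.3219 − 2.3219) = 105.500 ms/bit
  a = 627 − 105.500 × 2.3219 = 382.037 ms
Then RT(4) = 382.037 + 105.500 × log₂ 4 = 382.037 + 105.500 × 2 ≈ 593.037 ms.

593.0 ms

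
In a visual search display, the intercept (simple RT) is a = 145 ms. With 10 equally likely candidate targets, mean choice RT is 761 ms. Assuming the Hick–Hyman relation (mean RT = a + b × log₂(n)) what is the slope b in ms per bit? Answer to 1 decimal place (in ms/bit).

185.4 ms/bit

log₂(10) = 3.3219 bits.
b = (RT − a)/log₂ n = (761 − 145) / 3.3219 = 185.434 ms/bit.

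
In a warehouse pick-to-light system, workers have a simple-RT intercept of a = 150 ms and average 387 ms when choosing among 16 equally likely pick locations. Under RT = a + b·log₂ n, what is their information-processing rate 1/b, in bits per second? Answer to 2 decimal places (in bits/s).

Choice component = 387 − 150 = 237 ms over log₂(16) = 4 bits.
b = 237 / 4 = 59.250 ms/bit, so 1/b = 16.878 bits/s.

16.88 bits/s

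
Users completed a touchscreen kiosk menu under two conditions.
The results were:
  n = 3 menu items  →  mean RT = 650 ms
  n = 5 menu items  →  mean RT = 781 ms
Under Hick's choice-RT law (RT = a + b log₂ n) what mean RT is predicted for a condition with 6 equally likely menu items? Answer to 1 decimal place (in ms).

Fit slope and intercept:
  b = (781 − 650) / (log₂ 5 − log₂ 3) = 131 / (2.3219 − 1.5850) = 177.756 ms/bit
  a = 650 − 177.756 × 1.5850 = 368.264 ms
Then RT(6) = 368.264 + 177.756 × log₂ 6 = 368.264 + 177.756 × 2.5850 ≈ 827.756 ms.

827.8 ms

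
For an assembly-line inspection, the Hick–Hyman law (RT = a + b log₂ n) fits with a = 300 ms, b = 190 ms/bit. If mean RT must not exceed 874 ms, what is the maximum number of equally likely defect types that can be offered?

190·log₂ n ≤ 874 − 300 = 574, giving log₂ n ≤ 3.0211 and n ≤ 8.118. The largest whole number is 8.

8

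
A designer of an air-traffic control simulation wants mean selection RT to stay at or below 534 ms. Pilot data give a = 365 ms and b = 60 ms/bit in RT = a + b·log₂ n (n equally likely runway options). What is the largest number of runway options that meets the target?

Information budget: (534 − 365)/60 = 2.8167 bits, so n ≤ 2^2.8167 = 7.045 → at most 7.

7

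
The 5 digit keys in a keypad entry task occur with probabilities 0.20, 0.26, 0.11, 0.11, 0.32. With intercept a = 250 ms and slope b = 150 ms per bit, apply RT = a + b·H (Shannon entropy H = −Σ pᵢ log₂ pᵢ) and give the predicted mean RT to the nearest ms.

579 ms

Entropy contributions −pᵢ log₂ pᵢ: 0.4644, 0.5053, 0.3503, 0.3503, 0.5260; sum H = 2.1963 bits.
RT = a + bH = 250 + 150·2.1963 = 579.44 ms.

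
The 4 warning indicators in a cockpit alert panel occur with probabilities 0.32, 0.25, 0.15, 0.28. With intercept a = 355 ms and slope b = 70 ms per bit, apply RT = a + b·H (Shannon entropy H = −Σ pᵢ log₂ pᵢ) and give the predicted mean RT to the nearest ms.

492 ms

Entropy contributions −pᵢ log₂ pᵢ: 0.5260, 0.5000, 0.4105, 0.5142; sum H = 1.9508 bits.
RT = a + bH = 355 + 70·1.9508 = 491.56 ms.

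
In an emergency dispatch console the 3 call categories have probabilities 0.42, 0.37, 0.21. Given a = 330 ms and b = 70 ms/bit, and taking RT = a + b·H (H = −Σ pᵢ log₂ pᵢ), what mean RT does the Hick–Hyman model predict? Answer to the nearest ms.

H = 0.42·log₂(1/0.42) + 0.37·log₂(1/0.37) + 0.21·log₂(1/0.21) = 1.5292 bits.
RT = 330 + 70 × 1.5292 = 437.04 ms.

437 ms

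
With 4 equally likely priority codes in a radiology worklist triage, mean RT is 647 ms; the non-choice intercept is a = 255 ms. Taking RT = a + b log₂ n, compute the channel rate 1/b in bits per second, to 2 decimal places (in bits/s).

5.10 bits/s

Choice component = 647 − 255 = 392 ms over log₂(4) = 2 bits.
b = 392 / 2 = 196.000 ms/bit, so 1/b = 5.102 bits/s.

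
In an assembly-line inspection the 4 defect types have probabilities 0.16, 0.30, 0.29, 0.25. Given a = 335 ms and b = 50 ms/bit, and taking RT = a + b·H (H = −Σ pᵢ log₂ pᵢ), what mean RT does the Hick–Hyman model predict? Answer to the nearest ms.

H = 0.16·log₂(1/0.16) + 0.30·log₂(1/0.30) + 0.29·log₂(1/0.29) + 0.25·log₂(1/0.25) = 1.9620 bits.
RT = 335 + 50 × 1.9620 = 433.10 ms.

433 ms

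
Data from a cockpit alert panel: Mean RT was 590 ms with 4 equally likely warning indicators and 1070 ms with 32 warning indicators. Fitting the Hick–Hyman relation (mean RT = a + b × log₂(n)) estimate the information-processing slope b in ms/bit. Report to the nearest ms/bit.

160 ms/bit

b = (RT₂ − RT₁)/(log₂ n₂ − log₂ n₁) = (1070 − 590)/(5 − 2) = 160 ms/bit.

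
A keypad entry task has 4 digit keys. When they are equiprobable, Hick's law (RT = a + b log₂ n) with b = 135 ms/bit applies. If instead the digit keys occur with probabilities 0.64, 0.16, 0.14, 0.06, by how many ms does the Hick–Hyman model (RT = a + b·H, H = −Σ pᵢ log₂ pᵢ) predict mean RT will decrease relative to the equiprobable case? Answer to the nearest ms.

Equiprobable entropy H₀ = log₂ 4 = 2.0000 bits.
Skewed entropy H = −Σ pᵢ log₂ pᵢ = 1.4757 bits.
ΔRT = b·(H₀ − H) = 135 × 0.5243 = 70.78 ms.

71 ms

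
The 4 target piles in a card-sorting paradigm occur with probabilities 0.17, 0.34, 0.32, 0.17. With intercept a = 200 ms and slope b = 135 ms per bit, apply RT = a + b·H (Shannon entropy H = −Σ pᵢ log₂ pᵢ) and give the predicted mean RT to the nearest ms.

460 ms

H = 0.17·log₂(1/0.17) + 0.34·log₂(1/0.34) + 0.32·log₂(1/0.32) + 0.17·log₂(1/0.17) = 1.9244 bits.
RT = 200 + 135 × 1.9244 = 459.79 ms.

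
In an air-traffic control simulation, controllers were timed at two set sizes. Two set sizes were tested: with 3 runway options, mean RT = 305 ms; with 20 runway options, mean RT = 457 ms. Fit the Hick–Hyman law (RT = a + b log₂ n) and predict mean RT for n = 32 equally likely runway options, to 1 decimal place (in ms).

With log₂ n on the abscissa the relation is linear; from the two conditions:
  b = (457 − 305) / (log₂ 20 − log₂ 3) = 152 / (4.3219 − 1.5850) = 55.536 ms/bit
  a = 305 − 55.536 × 1.5850 = 216.978 ms
Then RT(32) = 216.978 + 55.536 × log₂ 32 = 216.978 + 55.536 × 5 ≈ 494.657 ms.

494.7 ms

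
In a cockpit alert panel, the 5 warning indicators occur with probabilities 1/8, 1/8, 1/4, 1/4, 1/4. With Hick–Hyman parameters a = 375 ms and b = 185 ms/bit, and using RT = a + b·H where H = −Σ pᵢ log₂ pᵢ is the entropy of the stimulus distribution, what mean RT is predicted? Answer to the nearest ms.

791 ms

Each term −pᵢ log₂ pᵢ: 0.125·3 + 0.125·3 + 0.25·2 + 0.25·2 + 0.25·2; summed, H = 2.250 bits.
Mean RT = a + bH = 375 + 185·2.250 = 791.25 ms.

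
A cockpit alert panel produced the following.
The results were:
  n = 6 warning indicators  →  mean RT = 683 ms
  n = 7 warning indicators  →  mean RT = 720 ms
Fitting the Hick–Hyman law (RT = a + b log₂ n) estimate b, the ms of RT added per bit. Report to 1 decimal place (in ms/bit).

166.4 ms/bit

Slope: b = (720 − 683) / (log₂ 7 − log₂ 6) = 37/0.2224 = 166.373 ms/bit.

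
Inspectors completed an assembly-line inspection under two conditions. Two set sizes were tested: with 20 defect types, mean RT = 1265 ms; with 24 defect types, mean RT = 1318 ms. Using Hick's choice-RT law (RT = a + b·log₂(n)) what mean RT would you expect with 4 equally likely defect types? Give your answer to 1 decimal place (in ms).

797.1 ms

With log₂ n on the abscissa the relation is linear; from the two conditions:
  b = (1318 − 1265) / (log₂ 24 − log₂ 20) = 53 / (4.5850 − 4.3219) = 201.495 ms/bit
  a = 1265 − 201.495 × 4.3219 = 394.155 ms
Then RT(4) = 394.155 + 201.495 × log₂ 4 = 394.155 + 201.495 × 2 ≈ 797.144 ms.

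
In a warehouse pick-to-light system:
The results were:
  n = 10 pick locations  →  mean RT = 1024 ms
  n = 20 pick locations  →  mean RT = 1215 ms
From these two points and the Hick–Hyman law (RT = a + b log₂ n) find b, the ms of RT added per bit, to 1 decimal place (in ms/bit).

191.0 ms/bit

The slope on a log₂ axis is (1215 − 1024) / (4.3219 − 3.3219) = 191.000 ms/bit.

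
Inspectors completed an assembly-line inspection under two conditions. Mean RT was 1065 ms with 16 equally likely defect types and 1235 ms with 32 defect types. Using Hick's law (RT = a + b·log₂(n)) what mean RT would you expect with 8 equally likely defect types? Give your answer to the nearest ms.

Solve the two-equation system in a and b:
  b = (1235 − 1065) / (log₂ 32 − log₂ 16) = 170 / (5 − 4) = 170 ms/bit
  a = 1065 − 170 × 4 = 385 ms
Then RT(8) = 385 + 170 × log₂ 8 = 385 + 170 × 3 ≈ 895.000 ms.

895 ms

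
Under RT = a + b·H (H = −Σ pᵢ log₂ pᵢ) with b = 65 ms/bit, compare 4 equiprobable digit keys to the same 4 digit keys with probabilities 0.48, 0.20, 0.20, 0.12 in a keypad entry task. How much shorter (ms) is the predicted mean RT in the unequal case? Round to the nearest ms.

13 ms

The RT saving is b·ΔH. Equiprobable H₀ = log₂(4) = 2.0000 bits; with the given probabilities H = 1.8041 bits.
b·(H₀ − H) = 65 × (2.0000 − 1.8041) = 12.73 ms.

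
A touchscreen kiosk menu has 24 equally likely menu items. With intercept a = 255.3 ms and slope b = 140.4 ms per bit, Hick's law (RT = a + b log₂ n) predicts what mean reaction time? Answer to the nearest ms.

log₂(24) = 4.5850 bits, so RT = 255.3 + 140.4 × 4.5850 ≈ 899.029 ms.

899 ms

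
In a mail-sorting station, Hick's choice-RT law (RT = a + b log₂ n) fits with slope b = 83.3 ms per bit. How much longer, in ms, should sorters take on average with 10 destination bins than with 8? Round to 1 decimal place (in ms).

The intercept a cancels: ΔRT = b·(log₂ n₂ − log₂ n₁) = b·log₂(n₂/n₁).
log₂(10) − log₂(8) = 3.3219 − 3 = 0.3219.
ΔRT = 83.3 × 0.3219 = 26.817 ms.

26.8 ms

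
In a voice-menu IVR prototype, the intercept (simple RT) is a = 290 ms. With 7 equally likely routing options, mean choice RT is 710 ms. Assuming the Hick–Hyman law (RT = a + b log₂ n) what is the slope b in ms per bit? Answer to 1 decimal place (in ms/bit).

b = (710 − 290) / log₂(7) = 420 / 2.8074 = 149.607 ms/bit.

149.6 ms/bit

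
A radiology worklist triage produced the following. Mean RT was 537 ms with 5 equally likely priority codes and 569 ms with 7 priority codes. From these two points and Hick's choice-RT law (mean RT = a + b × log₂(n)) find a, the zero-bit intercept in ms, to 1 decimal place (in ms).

383.9 ms

Slope: b = (569 − 537) / (log₂ 7 − log₂ 5) = 32/0.4854 = 65.921 ms/bit.
a = RT₁ − b·log₂ n₁ = 537 − 65.921 × 2.3219 = 383.935 ms.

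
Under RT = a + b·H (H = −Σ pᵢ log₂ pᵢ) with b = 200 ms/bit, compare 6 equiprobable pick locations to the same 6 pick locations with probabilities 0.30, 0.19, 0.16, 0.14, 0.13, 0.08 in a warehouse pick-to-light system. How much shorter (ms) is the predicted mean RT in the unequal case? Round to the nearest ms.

The RT saving is b·ΔH. Equiprobable H₀ = log₂(6) = 2.5850 bits; with the given probabilities H = 2.4706 bits.
b·(H₀ − H) = 200 × (2.5850 − 2.4706) = 22.87 ms.

23 ms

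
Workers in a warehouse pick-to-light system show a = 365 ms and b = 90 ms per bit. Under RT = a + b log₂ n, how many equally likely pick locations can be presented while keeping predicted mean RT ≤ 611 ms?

90·log₂ n ≤ 611 − 365 = 246, giving log₂ n ≤ 2.7333 and n ≤ 6.650. The largest whole number is 6.

6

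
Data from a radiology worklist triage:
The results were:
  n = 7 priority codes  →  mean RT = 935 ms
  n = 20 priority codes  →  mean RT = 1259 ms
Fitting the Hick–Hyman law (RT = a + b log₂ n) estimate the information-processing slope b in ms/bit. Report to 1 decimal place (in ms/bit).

b = (RT₂ − RT₁)/(log₂ n₂ − log₂ n₁) = (1259 − 935)/(4.3219 − 2.8074) = 213.922 ms/bit.

213.9 ms/bit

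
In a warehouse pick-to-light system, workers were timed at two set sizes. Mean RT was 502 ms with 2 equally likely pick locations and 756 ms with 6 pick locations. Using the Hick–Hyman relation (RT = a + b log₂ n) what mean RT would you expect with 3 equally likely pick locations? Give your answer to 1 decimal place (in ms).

595.7 ms

Fit slope and intercept:
  b = (756 − 502) / (log₂ 6 − log₂ 2) = 254 / (2.5850 − 1) = 160.256 ms/bit
  a = 502 − 160.256 × 1 = 341.744 ms
Then RT(3) = 341.744 + 160.256 × log₂ 3 = 341.744 + 160.256 × 1.5850 ≈ 595.744 ms.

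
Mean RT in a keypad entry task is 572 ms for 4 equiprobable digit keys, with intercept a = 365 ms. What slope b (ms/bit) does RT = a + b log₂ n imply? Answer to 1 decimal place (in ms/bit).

log₂(4) = 2 bits.
b = (RT − a)/log₂ n = (572 − 365) / 2 = 103.500 ms/bit.

103.5 ms/bit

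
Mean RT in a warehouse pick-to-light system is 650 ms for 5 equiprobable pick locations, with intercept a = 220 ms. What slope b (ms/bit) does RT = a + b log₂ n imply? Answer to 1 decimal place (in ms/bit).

log₂(5) = 2.3219 bits.
b = (RT − a)/log₂ n = (650 − 220) / 2.3219 = 185.191 ms/bit.

185.2 ms/bit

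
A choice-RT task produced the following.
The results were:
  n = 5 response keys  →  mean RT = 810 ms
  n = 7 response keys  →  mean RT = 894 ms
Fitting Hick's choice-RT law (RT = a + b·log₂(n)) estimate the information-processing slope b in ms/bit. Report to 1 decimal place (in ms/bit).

173.0 ms/bit

The slope on a log₂ axis is (894 − 810) / (2.8074 − 2.3219) = 173.044 ms/bit.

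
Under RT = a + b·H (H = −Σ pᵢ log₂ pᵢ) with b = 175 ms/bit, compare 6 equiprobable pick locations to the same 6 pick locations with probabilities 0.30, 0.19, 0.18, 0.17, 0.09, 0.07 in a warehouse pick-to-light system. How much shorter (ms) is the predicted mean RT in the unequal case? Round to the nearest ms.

26 ms

The RT saving is b·ΔH. Equiprobable H₀ = log₂(6) = 2.5850 bits; with the given probabilities H = 2.4374 bits.
b·(H₀ − H) = 175 × (2.5850 − 2.4374) = 25.82 ms.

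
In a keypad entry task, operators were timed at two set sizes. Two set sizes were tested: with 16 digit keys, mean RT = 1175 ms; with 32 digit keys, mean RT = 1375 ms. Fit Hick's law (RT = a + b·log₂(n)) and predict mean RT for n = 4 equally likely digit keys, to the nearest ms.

775 ms

Solve the two-equation system in a and b:
  b = (1375 − 1175) / (log₂ 32 − log₂ 16) = 200 / (5 − 4) = 200 ms/bit
  a = 1175 − 200 × 4 = 375 ms
Then RT(4) = 375 + 200 × log₂ 4 = 375 + 200 × 2 ≈ 775.000 ms.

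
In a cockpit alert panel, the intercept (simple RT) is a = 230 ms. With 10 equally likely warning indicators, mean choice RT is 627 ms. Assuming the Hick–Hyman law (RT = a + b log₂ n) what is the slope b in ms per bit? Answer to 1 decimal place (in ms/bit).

119.5 ms/bit

log₂(10) = 3.3219 bits.
b = (RT − a)/log₂ n = (627 − 230) / 3.3219 = 119.509 ms/bit.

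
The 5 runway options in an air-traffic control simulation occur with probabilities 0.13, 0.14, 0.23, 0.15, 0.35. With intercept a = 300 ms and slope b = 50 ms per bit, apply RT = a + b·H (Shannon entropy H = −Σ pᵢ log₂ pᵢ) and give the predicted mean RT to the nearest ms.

410 ms

Entropy contributions −pᵢ log₂ pᵢ: 0.3826, 0.3971, 0.4877, 0.4105, 0.5301; sum H = 2.2081 bits.
RT = a + bH = 300 + 50·2.2081 = 410.40 ms.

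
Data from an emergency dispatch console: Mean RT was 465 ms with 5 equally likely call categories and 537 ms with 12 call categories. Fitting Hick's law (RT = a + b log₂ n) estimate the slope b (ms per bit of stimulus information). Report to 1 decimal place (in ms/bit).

The slope on a log₂ axis is (537 − 465) / (3.5850 − 2.3219) = 57.006 ms/bit.

57.0 ms/bit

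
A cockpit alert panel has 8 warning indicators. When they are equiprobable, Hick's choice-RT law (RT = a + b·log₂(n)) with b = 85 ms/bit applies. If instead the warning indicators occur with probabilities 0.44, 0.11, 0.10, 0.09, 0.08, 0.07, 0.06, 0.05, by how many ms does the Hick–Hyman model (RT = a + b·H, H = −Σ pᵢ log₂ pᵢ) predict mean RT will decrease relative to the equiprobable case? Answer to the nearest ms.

Equiprobable entropy H₀ = log₂ 8 = 3.0000 bits.
Skewed entropy H = −Σ pᵢ log₂ pᵢ = 2.5360 bits.
ΔRT = b·(H₀ − H) = 85 × 0.4640 = 39.44 ms.

39 ms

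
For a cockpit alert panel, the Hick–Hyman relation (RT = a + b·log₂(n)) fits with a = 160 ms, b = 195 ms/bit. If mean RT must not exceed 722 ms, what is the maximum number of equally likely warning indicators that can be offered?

7

195·log₂ n ≤ 722 − 160 = 562, giving log₂ n ≤ 2.8821 and n ≤ 7.372. The largest whole number is 7.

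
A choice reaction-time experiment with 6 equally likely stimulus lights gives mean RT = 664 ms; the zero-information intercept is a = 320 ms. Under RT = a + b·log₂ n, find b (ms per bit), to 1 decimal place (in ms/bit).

log₂(6) = 2.5850 bits.
b = (RT − a)/log₂ n = (664 − 320) / 2.5850 = 133.077 ms/bit.

133.1 ms/bit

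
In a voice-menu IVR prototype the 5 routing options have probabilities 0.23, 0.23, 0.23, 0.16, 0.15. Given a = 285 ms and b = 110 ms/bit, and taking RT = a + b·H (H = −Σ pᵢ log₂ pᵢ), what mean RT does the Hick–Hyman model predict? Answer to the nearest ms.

538 ms

Entropy contributions −pᵢ log₂ pᵢ: 0.4877, 0.4877, 0.4877, 0.4230, 0.4105; sum H = 2.2966 bits.
RT = a + bH = 285 + 110·2.2966 = 537.62 ms.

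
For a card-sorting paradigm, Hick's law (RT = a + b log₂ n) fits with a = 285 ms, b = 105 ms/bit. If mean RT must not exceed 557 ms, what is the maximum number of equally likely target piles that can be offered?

105·log₂ n ≤ 557 − 285 = 272, giving log₂ n ≤ 2.5905 and n ≤ 6.023. The largest whole number is 6.

6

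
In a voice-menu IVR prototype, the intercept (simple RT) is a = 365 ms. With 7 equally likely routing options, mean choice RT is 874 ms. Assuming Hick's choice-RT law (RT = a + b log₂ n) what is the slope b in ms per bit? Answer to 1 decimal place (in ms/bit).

7 alternatives carry log₂ 7 = 2.8074 bits; the choice cost is 874 − 365 = 509 ms, so b = 509/2.8074 = 181.309 ms/bit.

181.3 ms/bit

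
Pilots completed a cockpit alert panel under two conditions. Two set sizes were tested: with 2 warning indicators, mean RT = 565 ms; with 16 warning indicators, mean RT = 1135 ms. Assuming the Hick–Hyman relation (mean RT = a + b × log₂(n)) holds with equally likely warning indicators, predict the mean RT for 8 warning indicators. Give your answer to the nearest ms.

Solve the two-equation system in a and b:
  b = (1135 − 565) / (log₂ 16 − log₂ 2) = 570 / (4 − 1) = 190 ms/bit
  a = 565 − 190 × 1 = 375 ms
Then RT(8) = 375 + 190 × log₂ 8 = 375 + 190 × 3 ≈ 945.000 ms.

945 ms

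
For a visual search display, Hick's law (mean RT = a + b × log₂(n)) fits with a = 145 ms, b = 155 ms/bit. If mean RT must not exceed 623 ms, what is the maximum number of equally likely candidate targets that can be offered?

155·log₂ n ≤ 623 − 145 = 478, giving log₂ n ≤ 3.0839 and n ≤ 8.479. The largest whole number is 8.

8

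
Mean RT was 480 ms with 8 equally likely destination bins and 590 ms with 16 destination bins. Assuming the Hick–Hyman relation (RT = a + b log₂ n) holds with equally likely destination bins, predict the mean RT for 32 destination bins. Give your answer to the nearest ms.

700 ms

With log₂ n on the abscissa the relation is linear; from the two conditions:
  b = (590 − 480) / (log₂ 16 − log₂ 8) = 110 / (4 − 3) = 110 ms/bit
  a = 480 − 110 × 3 = 150 ms
Then RT(32) = 150 + 110 × log₂ 32 = 150 + 110 × 5 ≈ 700.000 ms.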